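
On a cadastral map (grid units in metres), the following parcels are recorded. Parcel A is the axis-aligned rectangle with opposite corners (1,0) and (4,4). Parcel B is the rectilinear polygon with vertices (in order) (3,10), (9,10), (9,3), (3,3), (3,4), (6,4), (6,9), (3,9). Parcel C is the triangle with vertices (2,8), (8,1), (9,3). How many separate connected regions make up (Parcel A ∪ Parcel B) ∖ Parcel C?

(Parcel A ∪ Parcel B) ∖ Parcel C splits into 2 disjoint pieces (area 13.8571, area 20.7857).

2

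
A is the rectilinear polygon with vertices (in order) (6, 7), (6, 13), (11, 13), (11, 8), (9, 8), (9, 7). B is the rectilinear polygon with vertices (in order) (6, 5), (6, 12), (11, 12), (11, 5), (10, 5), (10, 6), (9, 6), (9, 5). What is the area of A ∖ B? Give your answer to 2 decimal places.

|A| = 28, |A∩B| = 23.
|A ∖ B| = |A| − |A∩B| = 28 − 23 = 5.00.

5.00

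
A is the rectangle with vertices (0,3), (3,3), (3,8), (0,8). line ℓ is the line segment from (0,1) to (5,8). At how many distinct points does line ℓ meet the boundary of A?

The segment meets the boundary at (3,5.2), (1.429,3).

2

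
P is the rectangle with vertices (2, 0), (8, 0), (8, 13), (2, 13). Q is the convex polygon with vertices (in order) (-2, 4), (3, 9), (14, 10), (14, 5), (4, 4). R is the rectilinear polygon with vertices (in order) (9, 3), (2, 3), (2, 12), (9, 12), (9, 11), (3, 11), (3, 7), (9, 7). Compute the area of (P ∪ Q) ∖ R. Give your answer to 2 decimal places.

79.61

|P ∪ Q| = 116.1636.
|(P ∪ Q) ∩ R| = 36.55.
|(P ∪ Q) ∖ R| = 116.1636 − 36.55 = 79.61.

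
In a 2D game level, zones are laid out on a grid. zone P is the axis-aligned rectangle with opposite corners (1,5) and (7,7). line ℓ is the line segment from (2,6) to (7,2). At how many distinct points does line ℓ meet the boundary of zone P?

The segment meets the boundary at (3.25,5).

1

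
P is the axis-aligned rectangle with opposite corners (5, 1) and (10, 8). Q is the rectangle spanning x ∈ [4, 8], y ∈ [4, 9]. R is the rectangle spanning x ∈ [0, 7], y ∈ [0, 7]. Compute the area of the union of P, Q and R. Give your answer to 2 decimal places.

By inclusion–exclusion:
Individual areas: |P| = 35, |Q| = 20, |R| = 49.
|P∩Q|: x∈[5,8], y∈[4,8] → 3·4 = 12.
|P∩R|: x∈[5,7], y∈[1,7] → 2·6 = 12.
|Q∩R|: x∈[4,7], y∈[4,7] → 3·3 = 9.
|P∩Q∩R| = 6.
|P ∪ Q ∪ R| = 104 − 33 + 6 = 77.00.

77.00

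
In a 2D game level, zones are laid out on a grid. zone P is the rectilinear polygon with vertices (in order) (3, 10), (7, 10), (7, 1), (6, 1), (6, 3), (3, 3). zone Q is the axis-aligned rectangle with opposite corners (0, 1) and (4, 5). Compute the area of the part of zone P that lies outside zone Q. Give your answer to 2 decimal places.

28.00

|zone P| = 30, |zone P∩zone Q| = 2.
|zone P ∖ zone Q| = |zone P| − |zone P∩zone Q| = 30 − 2 = 28.00.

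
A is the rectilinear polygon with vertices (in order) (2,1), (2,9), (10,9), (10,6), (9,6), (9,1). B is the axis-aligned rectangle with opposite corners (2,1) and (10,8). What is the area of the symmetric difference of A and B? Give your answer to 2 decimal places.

13.00

|A| = 59, |B| = 56, |A∩B| = 51.
|A △ B| = |A| + |B| − 2·|A∩B| = 59 + 56 − 102 = 13.00.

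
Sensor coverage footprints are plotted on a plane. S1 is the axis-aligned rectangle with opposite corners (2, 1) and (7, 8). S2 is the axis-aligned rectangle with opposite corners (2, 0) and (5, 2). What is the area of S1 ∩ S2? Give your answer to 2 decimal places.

3.00

|S1∩S2|: x∈[2,5], y∈[1,2] → 3·1 = 3.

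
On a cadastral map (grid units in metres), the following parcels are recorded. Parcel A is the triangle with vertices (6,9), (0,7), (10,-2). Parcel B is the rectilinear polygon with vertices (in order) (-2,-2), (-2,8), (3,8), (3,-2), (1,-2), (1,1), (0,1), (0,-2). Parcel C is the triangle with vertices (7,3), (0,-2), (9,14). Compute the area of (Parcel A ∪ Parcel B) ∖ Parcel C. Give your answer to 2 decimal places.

59.41

|Parcel A ∪ Parcel B| = 78.45.
|(Parcel A ∪ Parcel B) ∩ Parcel C| = 19.0428.
|(Parcel A ∪ Parcel B) ∖ Parcel C| = 78.45 − 19.0428 = 59.41.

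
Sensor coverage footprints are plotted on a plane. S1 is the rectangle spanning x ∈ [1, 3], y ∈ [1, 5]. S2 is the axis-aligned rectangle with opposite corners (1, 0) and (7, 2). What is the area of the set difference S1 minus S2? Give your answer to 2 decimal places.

|S1∩S2|: x∈[1,3], y∈[1,2] → 2·1 = 2.
|S1| = 8.
|S1 ∖ S2| = |S1| − |S1∩S2| = 8 − 2 = 6.00.

6.00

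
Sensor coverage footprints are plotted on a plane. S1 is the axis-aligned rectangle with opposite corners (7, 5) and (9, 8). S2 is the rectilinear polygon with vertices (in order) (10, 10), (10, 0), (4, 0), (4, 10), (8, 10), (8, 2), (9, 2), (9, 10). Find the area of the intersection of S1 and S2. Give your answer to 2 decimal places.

3.00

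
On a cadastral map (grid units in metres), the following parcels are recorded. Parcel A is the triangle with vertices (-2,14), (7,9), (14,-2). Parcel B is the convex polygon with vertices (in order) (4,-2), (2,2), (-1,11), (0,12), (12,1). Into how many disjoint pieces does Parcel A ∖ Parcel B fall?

1

Parcel A ∖ Parcel B is a single connected region.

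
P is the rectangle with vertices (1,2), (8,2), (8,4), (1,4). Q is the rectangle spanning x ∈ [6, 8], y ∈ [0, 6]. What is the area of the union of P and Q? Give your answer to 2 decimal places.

22.00

By inclusion–exclusion:
Individual areas: |P| = 14, |Q| = 12.
|P∩Q|: x∈[6,8], y∈[2,4] → 2·2 = 4.
|P ∪ Q| = 26 − 4 = 22.00.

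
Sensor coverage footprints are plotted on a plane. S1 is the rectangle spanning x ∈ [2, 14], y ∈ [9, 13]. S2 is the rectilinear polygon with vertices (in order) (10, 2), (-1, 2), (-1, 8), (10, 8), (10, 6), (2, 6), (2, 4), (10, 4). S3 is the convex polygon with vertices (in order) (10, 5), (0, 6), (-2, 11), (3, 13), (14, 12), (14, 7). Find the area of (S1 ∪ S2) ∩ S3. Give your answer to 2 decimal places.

|S1 ∪ S2| = 98.
|(S1 ∪ S2) ∩ S3| = 63.30.

63.30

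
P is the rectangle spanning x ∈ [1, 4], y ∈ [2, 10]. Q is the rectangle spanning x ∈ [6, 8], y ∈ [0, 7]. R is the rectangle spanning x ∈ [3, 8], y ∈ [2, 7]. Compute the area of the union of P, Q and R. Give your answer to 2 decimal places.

By inclusion–exclusion:
Individual areas: |P| = 24, |Q| = 14, |R| = 25.
|P∩Q| = 0 (no overlap).
|P∩R|: x∈[3,4], y∈[2,7] → 1·5 = 5.
|Q∩R|: x∈[6,8], y∈[2,7] → 2·5 = 10.
|P∩Q∩R| = 0.
|P ∪ Q ∪ R| = 63 − 15 + 0 = 48.00.

48.00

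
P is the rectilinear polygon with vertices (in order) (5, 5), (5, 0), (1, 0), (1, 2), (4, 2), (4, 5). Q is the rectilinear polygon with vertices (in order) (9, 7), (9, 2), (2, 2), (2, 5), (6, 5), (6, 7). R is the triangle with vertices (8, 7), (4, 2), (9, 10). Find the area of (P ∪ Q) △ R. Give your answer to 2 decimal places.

34.15

|P ∪ Q| = 35.
|(P ∪ Q) ∩ R| = 2.175.
|(P ∪ Q) △ R| = 35 + 3.5 − 4.35 = 34.15.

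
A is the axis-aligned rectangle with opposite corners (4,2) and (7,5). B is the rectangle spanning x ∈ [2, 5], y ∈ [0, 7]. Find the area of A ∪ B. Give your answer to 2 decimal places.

27.00

By inclusion–exclusion:
Individual areas: |A| = 9, |B| = 21.
|A∩B|: x∈[4,5], y∈[2,5] → 1·3 = 3.
|A ∪ B| = 30 − 3 = 27.00.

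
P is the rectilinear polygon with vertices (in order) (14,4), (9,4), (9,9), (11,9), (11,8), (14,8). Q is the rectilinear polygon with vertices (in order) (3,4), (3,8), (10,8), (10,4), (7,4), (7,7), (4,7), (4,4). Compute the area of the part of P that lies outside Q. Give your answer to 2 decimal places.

18.00

|P| = 22, |P∩Q| = 4.
|P ∖ Q| = |P| − |P∩Q| = 22 − 4 = 18.00.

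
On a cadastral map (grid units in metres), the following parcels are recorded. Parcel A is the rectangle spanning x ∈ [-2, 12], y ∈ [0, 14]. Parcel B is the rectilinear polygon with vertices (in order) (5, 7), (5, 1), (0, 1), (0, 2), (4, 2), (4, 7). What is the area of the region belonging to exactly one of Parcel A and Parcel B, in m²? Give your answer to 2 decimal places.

|Parcel A| = 196, |Parcel B| = 10, |Parcel A∩Parcel B| = 10.
|Parcel A △ Parcel B| = |Parcel A| + |Parcel B| − 2·|Parcel A∩Parcel B| = 196 + 10 − 20 = 186.00.

186.00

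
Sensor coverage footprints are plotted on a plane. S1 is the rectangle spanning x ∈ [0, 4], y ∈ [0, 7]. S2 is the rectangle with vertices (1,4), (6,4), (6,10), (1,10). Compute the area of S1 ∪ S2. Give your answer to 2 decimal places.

By inclusion–exclusion:
Individual areas: |S1| = 28, |S2| = 30.
|S1∩S2|: x∈[1,4], y∈[4,7] → 3·3 = 9.
|S1 ∪ S2| = 58 − 9 = 49.00.

49.00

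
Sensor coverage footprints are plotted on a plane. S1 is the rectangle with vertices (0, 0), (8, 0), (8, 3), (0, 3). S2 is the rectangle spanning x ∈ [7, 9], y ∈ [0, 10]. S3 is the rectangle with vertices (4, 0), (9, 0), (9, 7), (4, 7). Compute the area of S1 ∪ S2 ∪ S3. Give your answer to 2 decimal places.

By inclusion–exclusion:
Individual areas: |S1| = 24, |S2| = 20, |S3| = 35.
|S1∩S2|: x∈[7,8], y∈[0,3] → 1·3 = 3.
|S1∩S3|: x∈[4,8], y∈[0,3] → 4·3 = 12.
|S2∩S3|: x∈[7,9], y∈[0,7] → 2·7 = 14.
|S1∩S2∩S3| = 3.
|S1 ∪ S2 ∪ S3| = 79 − 29 + 3 = 53.00.

53.00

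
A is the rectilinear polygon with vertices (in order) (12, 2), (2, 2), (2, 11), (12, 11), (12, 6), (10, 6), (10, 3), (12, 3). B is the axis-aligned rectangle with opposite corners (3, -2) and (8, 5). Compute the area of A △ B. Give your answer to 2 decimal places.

|A| = 84, |B| = 35, |A∩B| = 15.
|A △ B| = |A| + |B| − 2·|A∩B| = 84 + 35 − 30 = 89.00.

89.00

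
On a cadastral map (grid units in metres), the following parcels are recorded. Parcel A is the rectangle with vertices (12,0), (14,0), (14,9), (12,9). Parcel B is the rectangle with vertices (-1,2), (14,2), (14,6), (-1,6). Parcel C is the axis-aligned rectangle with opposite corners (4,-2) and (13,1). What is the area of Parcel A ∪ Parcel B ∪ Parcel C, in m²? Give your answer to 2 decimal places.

By inclusion–exclusion:
Individual areas: |Parcel A| = 18, |Parcel B| = 60, |Parcel C| = 27.
|Parcel A∩Parcel B|: x∈[12,14], y∈[2,6] → 2·4 = 8.
|Parcel A∩Parcel C|: x∈[12,13], y∈[0,1] → 1·1 = 1.
|Parcel B∩Parcel C| = 0 (no overlap).
|Parcel A∩Parcel B∩Parcel C| = 0.
|Parcel A ∪ Parcel B ∪ Parcel C| = 105 − 9 + 0 = 96.00.

96.00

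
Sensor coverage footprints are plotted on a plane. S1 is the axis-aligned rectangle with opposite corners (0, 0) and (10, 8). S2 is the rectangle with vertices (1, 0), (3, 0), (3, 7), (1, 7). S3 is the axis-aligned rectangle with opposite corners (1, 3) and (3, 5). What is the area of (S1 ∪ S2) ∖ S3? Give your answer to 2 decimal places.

|S1 ∪ S2| = 80.
|(S1 ∪ S2) ∩ S3| = 4.
|(S1 ∪ S2) ∖ S3| = 80 − 4 = 76.00.

76.00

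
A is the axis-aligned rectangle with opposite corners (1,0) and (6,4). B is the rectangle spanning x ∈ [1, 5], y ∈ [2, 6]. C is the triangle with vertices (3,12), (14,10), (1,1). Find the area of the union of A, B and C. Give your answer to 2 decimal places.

78.27

By inclusion–exclusion:
Individual areas: |A| = 20, |B| = 16, |C| = 62.5.
|A∩B|: x∈[1,5], y∈[2,4] → 4·2 = 8.
|A∩C| = 5.6818.
|B∩C| = 11.5575.
|A∩B∩C| = 5.012.
|A ∪ B ∪ C| = 98.5 − 25.2393 + 5.012 = 78.27.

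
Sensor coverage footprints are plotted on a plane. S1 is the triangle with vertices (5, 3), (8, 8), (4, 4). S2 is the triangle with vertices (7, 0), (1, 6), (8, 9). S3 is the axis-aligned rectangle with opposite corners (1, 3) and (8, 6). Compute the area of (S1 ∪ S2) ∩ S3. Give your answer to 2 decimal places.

The region (S1 ∪ S2) ∩ S3 is the polygon with vertices (7.333,3), (4,3), (1,6), (7.667,6).
By the shoelace formula its area is 15.00.

15.00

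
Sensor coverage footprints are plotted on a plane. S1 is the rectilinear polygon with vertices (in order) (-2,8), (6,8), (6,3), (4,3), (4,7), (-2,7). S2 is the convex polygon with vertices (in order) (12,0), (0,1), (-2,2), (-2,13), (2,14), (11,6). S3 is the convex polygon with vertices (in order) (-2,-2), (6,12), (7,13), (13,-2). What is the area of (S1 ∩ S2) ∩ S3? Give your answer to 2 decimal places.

10.57

The region (S1 ∩ S2) ∩ S3 is the polygon with vertices (6,3), (4,3), (4,7), (3.143,7), (3.714,8), (6,8).
By the shoelace formula its area is 10.57.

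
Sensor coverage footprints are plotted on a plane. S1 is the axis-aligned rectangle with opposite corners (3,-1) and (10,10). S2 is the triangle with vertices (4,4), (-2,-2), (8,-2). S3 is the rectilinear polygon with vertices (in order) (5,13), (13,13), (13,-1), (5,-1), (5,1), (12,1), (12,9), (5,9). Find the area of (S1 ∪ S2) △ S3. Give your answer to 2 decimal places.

|S1 ∪ S2| = 94.1667.
|(S1 ∪ S2) ∩ S3| = 15.
|(S1 ∪ S2) △ S3| = 94.1667 + 56 − 30 = 120.17.

120.17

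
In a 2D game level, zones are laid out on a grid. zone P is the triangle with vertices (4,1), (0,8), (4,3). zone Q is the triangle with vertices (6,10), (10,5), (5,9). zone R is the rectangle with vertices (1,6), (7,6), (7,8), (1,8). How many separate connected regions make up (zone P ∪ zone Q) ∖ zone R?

(zone P ∪ zone Q) ∖ zone R splits into 3 disjoint pieces (area 3.5429, area 0.25, area 4.275).

3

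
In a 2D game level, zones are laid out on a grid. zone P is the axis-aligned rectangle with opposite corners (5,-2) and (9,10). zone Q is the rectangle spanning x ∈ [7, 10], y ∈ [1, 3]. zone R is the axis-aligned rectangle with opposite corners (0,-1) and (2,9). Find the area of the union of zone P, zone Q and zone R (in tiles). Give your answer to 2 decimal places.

70.00

By inclusion–exclusion:
Individual areas: |zone P| = 48, |zone Q| = 6, |zone R| = 20.
|zone P∩zone Q|: x∈[7,9], y∈[1,3] → 2·2 = 4.
|zone P∩zone R| = 0 (no overlap).
|zone Q∩zone R| = 0 (no overlap).
|zone P∩zone Q∩zone R| = 0.
|zone P ∪ zone Q ∪ zone R| = 74 − 4 + 0 = 70.00.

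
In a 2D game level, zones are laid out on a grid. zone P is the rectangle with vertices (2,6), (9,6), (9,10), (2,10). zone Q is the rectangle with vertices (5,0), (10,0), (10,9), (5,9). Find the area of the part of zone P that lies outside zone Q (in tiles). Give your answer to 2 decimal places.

|zone P∩zone Q|: x∈[5,9], y∈[6,9] → 4·3 = 12.
|zone P| = 28.
|zone P ∖ zone Q| = |zone P| − |zone P∩zone Q| = 28 − 12 = 16.00.

16.00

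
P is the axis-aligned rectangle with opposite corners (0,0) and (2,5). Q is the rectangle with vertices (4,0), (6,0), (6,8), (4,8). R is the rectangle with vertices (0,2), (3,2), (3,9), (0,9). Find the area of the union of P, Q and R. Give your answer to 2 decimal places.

By inclusion–exclusion:
Individual areas: |P| = 10, |Q| = 16, |R| = 21.
|P∩Q| = 0 (no overlap).
|P∩R|: x∈[0,2], y∈[2,5] → 2·3 = 6.
|Q∩R| = 0 (no overlap).
|P∩Q∩R| = 0.
|P ∪ Q ∪ R| = 47 − 6 + 0 = 41.00.

41.00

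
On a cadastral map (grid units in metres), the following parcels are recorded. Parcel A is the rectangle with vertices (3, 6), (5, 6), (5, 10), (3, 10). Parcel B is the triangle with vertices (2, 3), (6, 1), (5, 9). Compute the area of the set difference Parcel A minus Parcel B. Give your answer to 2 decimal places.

5.75

|Parcel A| = 8, |Parcel A∩Parcel B| = 2.25.
|Parcel A ∖ Parcel B| = |Parcel A| − |Parcel A∩Parcel B| = 8 − 2.25 = 5.75.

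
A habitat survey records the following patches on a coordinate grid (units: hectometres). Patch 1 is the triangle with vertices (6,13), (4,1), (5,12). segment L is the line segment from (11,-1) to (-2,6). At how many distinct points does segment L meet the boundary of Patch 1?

2

The segment meets the boundary at (4.153,2.687), (4.271,2.624).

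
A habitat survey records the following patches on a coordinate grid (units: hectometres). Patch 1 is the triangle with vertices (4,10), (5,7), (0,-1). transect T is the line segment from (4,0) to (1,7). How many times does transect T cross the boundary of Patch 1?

2

The segment meets the boundary at (2.033,4.59), (2.627,3.203).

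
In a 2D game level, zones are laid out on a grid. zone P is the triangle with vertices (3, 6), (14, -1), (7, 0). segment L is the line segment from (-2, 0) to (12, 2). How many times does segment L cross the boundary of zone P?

The segment meets the boundary at (9.783,1.683), (6.217,1.174).

2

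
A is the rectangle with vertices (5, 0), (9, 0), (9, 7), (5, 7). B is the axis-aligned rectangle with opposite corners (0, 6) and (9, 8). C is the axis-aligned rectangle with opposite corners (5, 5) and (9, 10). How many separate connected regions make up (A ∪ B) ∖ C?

2

(A ∪ B) ∖ C splits into 2 disjoint pieces (area 20, area 10).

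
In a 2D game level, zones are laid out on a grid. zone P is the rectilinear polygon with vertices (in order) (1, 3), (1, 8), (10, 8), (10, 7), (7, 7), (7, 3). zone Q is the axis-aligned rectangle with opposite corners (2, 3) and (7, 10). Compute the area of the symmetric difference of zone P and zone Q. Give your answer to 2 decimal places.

|zone P| = 33, |zone Q| = 35, |zone P∩zone Q| = 25.
|zone P △ zone Q| = |zone P| + |zone Q| − 2·|zone P∩zone Q| = 33 + 35 − 50 = 18.00.

18.00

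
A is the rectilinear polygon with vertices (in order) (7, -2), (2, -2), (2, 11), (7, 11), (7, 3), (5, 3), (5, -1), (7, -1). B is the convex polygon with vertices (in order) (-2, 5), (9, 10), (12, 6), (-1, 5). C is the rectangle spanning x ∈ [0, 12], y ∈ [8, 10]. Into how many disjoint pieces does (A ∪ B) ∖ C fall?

(A ∪ B) ∖ C splits into 2 disjoint pieces (area 54.7517, area 5).

2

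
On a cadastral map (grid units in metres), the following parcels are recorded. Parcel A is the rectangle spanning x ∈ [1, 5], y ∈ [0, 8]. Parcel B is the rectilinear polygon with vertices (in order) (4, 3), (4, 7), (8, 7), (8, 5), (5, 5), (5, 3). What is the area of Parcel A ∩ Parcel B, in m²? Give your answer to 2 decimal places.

4.00

The intersection is the polygon with vertices (5,3), (4,3), (4,7), (5,7), (5,5).
By the shoelace formula its area is 4.00.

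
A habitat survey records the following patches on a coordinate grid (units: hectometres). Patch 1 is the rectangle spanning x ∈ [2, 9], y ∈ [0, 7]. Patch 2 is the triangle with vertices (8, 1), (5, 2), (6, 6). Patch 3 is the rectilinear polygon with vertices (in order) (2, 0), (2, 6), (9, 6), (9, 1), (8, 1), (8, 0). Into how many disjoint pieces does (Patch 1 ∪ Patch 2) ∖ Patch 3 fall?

2

(Patch 1 ∪ Patch 2) ∖ Patch 3 splits into 2 disjoint pieces (area 7, area 1).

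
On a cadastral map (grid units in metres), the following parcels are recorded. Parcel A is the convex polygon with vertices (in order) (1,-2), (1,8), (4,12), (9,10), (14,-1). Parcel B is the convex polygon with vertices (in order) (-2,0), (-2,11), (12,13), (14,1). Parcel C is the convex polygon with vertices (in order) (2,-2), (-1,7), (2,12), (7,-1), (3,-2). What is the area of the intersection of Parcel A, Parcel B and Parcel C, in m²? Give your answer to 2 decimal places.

33.36

The intersection is the polygon with vertices (2.678,10.237), (6.413,0.526), (1.265,0.204), (1,1), (1,8).
By the shoelace formula its area is 33.36.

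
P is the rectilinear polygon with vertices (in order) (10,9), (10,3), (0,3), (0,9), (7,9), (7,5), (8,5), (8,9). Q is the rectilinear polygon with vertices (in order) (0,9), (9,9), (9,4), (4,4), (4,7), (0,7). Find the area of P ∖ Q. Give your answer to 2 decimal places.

|P| = 56, |P∩Q| = 29.
|P ∖ Q| = |P| − |P∩Q| = 56 − 29 = 27.00.

27.00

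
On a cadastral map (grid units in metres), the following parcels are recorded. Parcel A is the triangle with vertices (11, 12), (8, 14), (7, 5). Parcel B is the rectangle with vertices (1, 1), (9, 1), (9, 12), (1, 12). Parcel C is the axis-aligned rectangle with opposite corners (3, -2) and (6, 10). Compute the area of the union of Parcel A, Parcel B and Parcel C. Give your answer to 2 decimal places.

103.72

By inclusion–exclusion:
Individual areas: |Parcel A| = 14.5, |Parcel B| = 88, |Parcel C| = 36.
|Parcel A∩Parcel B| = 7.7778.
|Parcel A∩Parcel C| = 0.
|Parcel B∩Parcel C|: x∈[3,6], y∈[1,10] → 3·9 = 27.
|Parcel A∩Parcel B∩Parcel C| = 0.
|Parcel A ∪ Parcel B ∪ Parcel C| = 138.5 − 34.7778 + 0 = 103.72.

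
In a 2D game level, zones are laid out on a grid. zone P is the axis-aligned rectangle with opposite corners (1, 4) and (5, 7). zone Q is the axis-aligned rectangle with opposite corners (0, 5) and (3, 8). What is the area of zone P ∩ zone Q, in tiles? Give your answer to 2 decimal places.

4.00

|zone P∩zone Q|: x∈[1,3], y∈[5,7] → 2·2 = 4.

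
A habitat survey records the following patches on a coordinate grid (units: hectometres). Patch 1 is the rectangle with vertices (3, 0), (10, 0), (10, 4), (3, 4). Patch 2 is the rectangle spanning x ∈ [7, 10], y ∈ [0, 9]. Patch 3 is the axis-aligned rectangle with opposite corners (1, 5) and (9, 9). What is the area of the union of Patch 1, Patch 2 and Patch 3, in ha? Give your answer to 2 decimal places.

By inclusion–exclusion:
Individual areas: |Patch 1| = 28, |Patch 2| = 27, |Patch 3| = 32.
|Patch 1∩Patch 2|: x∈[7,10], y∈[0,4] → 3·4 = 12.
|Patch 1∩Patch 3| = 0 (no overlap).
|Patch 2∩Patch 3|: x∈[7,9], y∈[5,9] → 2·4 = 8.
|Patch 1∩Patch 2∩Patch 3| = 0.
|Patch 1 ∪ Patch 2 ∪ Patch 3| = 87 − 20 + 0 = 67.00.

67.00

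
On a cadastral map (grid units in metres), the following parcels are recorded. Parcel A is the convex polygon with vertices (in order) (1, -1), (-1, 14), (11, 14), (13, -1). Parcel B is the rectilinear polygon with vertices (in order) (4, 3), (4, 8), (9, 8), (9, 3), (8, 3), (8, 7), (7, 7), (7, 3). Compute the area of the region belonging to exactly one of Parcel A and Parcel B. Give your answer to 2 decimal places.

159.00

|Parcel A| = 180, |Parcel B| = 21, |Parcel A∩Parcel B| = 21.
|Parcel A △ Parcel B| = |Parcel A| + |Parcel B| − 2·|Parcel A∩Parcel B| = 180 + 21 − 42 = 159.00.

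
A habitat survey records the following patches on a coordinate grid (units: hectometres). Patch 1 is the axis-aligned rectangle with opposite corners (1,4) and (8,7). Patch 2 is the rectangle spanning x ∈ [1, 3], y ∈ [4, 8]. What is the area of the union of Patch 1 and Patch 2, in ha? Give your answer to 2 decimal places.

By inclusion–exclusion:
Individual areas: |Patch 1| = 21, |Patch 2| = 8.
|Patch 1∩Patch 2|: x∈[1,3], y∈[4,7] → 2·3 = 6.
|Patch 1 ∪ Patch 2| = 29 − 6 = 23.00.

23.00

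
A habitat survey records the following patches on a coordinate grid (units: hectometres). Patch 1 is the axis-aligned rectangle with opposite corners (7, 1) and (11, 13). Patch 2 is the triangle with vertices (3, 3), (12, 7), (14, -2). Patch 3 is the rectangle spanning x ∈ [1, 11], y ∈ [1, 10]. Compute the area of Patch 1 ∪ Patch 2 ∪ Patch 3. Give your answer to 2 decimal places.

By inclusion–exclusion:
Individual areas: |Patch 1| = 48, |Patch 2| = 44.5, |Patch 3| = 90.
|Patch 1∩Patch 2| = 18.6303.
|Patch 1∩Patch 3|: x∈[7,11], y∈[1,10] → 4·9 = 36.
|Patch 2∩Patch 3| = 25.8222.
|Patch 1∩Patch 2∩Patch 3| = 18.6303.
|Patch 1 ∪ Patch 2 ∪ Patch 3| = 182.5 − 80.4525 + 18.6303 = 120.68.

120.68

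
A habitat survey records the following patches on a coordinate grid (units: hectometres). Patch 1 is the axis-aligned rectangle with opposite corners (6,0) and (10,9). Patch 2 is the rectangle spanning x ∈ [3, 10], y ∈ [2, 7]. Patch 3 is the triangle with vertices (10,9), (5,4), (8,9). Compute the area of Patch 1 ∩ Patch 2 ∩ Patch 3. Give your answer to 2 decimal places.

The intersection is the polygon with vertices (6,5.667), (6.8,7), (8,7), (6,5).
By the shoelace formula its area is 1.47.

1.47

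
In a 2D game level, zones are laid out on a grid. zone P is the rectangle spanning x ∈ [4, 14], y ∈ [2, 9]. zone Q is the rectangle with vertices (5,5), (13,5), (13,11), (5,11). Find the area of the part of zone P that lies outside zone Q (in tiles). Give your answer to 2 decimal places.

38.00

|zone P∩zone Q|: x∈[5,13], y∈[5,9] → 8·4 = 32.
|zone P| = 70.
|zone P ∖ zone Q| = |zone P| − |zone P∩zone Q| = 70 − 32 = 38.00.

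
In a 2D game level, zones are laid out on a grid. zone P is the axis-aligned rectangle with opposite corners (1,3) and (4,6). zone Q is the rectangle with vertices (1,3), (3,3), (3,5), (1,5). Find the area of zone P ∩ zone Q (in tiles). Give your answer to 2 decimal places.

|zone P∩zone Q|: x∈[1,3], y∈[3,5] → 2·2 = 4.

4.00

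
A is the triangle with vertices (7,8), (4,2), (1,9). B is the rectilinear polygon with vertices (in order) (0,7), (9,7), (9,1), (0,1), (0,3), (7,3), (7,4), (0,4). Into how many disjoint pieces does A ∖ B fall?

A ∖ B splits into 2 disjoint pieces (area 7.8929, area 1.3929).

2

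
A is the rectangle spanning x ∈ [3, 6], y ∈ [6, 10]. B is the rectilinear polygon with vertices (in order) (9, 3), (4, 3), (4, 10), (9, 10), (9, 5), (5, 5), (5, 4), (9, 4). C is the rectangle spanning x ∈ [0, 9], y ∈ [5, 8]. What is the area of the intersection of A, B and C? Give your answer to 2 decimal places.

4.00

The intersection is the polygon with vertices (4,6), (4,8), (6,8), (6,6).
By the shoelace formula its area is 4.00.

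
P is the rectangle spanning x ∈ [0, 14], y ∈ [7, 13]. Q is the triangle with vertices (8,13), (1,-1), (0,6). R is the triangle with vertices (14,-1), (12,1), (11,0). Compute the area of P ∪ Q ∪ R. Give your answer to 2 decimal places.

By inclusion–exclusion:
Individual areas: |P| = 84, |Q| = 31.5, |R| = 2.
|P∩Q| = 11.5714.
|P∩R| = 0.
|Q∩R| = 0.
|P∩Q∩R| = 0.
|P ∪ Q ∪ R| = 117.5 − 11.5714 + 0 = 105.93.

105.93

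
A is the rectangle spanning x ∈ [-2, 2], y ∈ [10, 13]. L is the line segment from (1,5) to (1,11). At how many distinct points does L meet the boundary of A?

1

The segment meets the boundary at (1,10).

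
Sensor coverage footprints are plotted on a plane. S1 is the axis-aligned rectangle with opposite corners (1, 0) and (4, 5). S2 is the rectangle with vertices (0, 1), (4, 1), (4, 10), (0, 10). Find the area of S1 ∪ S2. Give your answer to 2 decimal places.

39.00

By inclusion–exclusion:
Individual areas: |S1| = 15, |S2| = 36.
|S1∩S2|: x∈[1,4], y∈[1,5] → 3·4 = 12.
|S1 ∪ S2| = 51 − 12 = 39.00.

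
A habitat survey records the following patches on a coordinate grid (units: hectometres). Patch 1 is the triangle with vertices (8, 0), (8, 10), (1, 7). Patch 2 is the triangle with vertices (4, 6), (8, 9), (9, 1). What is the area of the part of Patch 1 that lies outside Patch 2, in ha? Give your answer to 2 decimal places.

21.00

|Patch 1| = 35, |Patch 1∩Patch 2| = 14.
|Patch 1 ∖ Patch 2| = |Patch 1| − |Patch 1∩Patch 2| = 35 − 14 = 21.00.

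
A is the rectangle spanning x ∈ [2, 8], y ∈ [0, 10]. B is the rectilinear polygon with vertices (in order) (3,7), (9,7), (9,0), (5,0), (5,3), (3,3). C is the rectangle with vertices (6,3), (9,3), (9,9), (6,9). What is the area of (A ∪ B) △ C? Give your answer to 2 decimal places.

|A ∪ B| = 67.
|(A ∪ B) ∩ C| = 16.
|(A ∪ B) △ C| = 67 + 18 − 32 = 53.00.

53.00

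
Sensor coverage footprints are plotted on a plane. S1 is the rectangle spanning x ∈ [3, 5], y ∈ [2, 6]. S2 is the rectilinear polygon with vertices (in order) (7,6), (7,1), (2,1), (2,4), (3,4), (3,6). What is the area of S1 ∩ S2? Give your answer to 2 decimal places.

8.00

The intersection is the polygon with vertices (5,2), (3,2), (3,4), (3,6), (5,6).
By the shoelace formula its area is 8.00.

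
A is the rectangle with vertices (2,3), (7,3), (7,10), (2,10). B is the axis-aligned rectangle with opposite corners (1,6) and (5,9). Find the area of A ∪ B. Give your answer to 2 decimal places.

38.00

By inclusion–exclusion:
Individual areas: |A| = 35, |B| = 12.
|A∩B|: x∈[2,5], y∈[6,9] → 3·3 = 9.
|A ∪ B| = 47 − 9 = 38.00.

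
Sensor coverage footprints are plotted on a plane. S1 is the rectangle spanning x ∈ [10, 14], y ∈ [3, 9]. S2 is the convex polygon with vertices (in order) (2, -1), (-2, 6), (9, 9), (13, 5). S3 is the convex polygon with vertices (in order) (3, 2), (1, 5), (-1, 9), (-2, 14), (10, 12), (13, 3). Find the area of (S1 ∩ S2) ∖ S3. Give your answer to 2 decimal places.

0.44

|S1 ∩ S2| = 6.9545.
|(S1 ∩ S2) ∩ S3| = 6.5186.
|(S1 ∩ S2) ∖ S3| = 6.9545 − 6.5186 = 0.44.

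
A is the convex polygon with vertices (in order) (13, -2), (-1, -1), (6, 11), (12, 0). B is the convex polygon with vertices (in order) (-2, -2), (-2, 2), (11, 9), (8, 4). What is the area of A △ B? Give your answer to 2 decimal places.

|A| = 88, |B| = 42, |A∩B| = 29.0972.
|A △ B| = |A| + |B| − 2·|A∩B| = 88 + 42 − 58.1944 = 71.81.

71.81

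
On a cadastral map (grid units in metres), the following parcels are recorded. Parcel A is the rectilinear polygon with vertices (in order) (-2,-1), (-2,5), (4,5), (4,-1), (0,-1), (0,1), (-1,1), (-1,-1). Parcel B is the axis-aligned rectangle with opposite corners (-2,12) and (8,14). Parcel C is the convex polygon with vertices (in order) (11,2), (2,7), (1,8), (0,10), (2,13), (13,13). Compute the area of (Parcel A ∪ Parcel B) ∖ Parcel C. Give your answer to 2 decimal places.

|Parcel A ∪ Parcel B| = 54.
|(Parcel A ∪ Parcel B) ∩ Parcel C| = 6.3333.
|(Parcel A ∪ Parcel B) ∖ Parcel C| = 54 − 6.3333 = 47.67.

47.67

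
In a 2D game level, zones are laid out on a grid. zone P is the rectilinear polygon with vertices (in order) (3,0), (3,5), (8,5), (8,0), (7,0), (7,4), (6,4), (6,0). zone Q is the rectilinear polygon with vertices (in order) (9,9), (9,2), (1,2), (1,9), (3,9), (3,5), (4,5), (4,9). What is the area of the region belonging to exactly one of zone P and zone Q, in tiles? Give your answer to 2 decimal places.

47.00

|zone P| = 21, |zone Q| = 52, |zone P∩zone Q| = 13.
|zone P △ zone Q| = |zone P| + |zone Q| − 2·|zone P∩zone Q| = 21 + 52 − 26 = 47.00.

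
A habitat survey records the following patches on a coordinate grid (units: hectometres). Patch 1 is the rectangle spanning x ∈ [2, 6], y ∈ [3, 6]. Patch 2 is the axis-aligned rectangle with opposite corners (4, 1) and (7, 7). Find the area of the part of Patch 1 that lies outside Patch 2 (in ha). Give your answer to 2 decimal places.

|Patch 1∩Patch 2|: x∈[4,6], y∈[3,6] → 2·3 = 6.
|Patch 1| = 12.
|Patch 1 ∖ Patch 2| = |Patch 1| − |Patch 1∩Patch 2| = 12 − 6 = 6.00.

6.00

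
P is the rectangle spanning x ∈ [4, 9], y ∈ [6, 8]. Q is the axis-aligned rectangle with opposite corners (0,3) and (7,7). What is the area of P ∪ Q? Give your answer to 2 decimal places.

By inclusion–exclusion:
Individual areas: |P| = 10, |Q| = 28.
|P∩Q|: x∈[4,7], y∈[6,7] → 3·1 = 3.
|P ∪ Q| = 38 − 3 = 35.00.

35.00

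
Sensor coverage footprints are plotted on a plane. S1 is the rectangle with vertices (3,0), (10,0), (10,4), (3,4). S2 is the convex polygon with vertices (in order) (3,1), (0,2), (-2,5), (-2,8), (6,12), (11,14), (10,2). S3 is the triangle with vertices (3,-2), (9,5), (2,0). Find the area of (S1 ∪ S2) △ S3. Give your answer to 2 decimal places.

122.14

|S1 ∪ S2| = 125.5.
|(S1 ∪ S2) ∩ S3| = 6.4286.
|(S1 ∪ S2) △ S3| = 125.5 + 9.5 − 12.8571 = 122.14.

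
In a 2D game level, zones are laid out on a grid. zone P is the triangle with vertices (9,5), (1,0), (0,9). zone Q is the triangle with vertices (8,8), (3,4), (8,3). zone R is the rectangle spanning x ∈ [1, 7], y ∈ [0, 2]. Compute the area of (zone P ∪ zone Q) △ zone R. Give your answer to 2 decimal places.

47.87

|zone P ∪ zone Q| = 42.2698.
|(zone P ∪ zone Q) ∩ zone R| = 3.2.
|(zone P ∪ zone Q) △ zone R| = 42.2698 + 12 − 6.4 = 47.87.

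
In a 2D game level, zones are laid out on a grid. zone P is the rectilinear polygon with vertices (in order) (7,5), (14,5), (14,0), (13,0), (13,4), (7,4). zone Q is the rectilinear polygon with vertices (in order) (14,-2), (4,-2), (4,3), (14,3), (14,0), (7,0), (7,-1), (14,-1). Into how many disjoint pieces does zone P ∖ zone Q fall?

zone P ∖ zone Q is a single connected region.

1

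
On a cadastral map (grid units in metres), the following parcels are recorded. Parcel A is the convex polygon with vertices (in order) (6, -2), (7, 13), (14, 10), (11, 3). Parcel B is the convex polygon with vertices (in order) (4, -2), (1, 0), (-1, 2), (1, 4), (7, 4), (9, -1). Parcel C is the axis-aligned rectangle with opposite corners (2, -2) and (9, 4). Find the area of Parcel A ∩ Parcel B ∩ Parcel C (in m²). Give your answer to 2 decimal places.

7.78

The intersection is the polygon with vertices (7,4), (8.429,0.429), (6.5,-1.5), (6.027,-1.595), (6.4,4).
By the shoelace formula its area is 7.78.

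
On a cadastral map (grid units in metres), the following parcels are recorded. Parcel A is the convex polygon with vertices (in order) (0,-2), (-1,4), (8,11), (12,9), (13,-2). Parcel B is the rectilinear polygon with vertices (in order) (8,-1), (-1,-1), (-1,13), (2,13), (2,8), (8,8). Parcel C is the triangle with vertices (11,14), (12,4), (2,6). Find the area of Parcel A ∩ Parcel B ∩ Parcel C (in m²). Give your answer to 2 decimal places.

13.35

The intersection is the polygon with vertices (8,8), (8,4.8), (2,6), (4.25,8).
By the shoelace formula its area is 13.35.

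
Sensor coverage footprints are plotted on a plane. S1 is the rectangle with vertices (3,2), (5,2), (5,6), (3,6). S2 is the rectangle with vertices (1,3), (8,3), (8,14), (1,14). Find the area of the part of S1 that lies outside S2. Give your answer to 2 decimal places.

|S1∩S2|: x∈[3,5], y∈[3,6] → 2·3 = 6.
|S1| = 8.
|S1 ∖ S2| = |S1| − |S1∩S2| = 8 − 6 = 2.00.

2.00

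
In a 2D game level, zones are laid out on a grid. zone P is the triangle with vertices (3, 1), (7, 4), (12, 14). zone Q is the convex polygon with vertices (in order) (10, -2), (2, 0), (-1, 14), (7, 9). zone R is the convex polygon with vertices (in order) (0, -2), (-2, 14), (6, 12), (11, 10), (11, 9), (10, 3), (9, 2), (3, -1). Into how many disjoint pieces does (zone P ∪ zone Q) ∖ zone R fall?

3

(zone P ∪ zone Q) ∖ zone R splits into 3 disjoint pieces (area 1.2149, area 11.07, area 0.0763).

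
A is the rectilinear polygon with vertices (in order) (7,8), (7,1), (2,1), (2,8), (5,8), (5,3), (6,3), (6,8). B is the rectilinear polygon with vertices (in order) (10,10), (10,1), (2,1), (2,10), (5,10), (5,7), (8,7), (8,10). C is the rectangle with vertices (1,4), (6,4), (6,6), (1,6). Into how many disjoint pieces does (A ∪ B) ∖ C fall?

1

(A ∪ B) ∖ C is a single connected region.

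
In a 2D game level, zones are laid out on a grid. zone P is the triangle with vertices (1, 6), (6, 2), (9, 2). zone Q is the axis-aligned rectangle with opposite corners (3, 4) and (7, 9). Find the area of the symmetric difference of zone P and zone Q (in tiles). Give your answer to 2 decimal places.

24.20

|zone P| = 6, |zone Q| = 20, |zone P∩zone Q| = 0.9.
|zone P △ zone Q| = |zone P| + |zone Q| − 2·|zone P∩zone Q| = 6 + 20 − 1.8 = 24.20.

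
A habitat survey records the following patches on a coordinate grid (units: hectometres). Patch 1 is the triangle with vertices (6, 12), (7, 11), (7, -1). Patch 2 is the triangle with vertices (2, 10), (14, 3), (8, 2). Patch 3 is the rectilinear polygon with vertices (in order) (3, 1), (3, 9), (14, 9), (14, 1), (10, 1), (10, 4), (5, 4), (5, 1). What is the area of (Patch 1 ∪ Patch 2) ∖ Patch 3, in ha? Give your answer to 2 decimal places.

|Patch 1 ∪ Patch 2| = 31.1736.
|(Patch 1 ∪ Patch 2) ∩ Patch 3| = 22.5245.
|(Patch 1 ∪ Patch 2) ∖ Patch 3| = 31.1736 − 22.5245 = 8.65.

8.65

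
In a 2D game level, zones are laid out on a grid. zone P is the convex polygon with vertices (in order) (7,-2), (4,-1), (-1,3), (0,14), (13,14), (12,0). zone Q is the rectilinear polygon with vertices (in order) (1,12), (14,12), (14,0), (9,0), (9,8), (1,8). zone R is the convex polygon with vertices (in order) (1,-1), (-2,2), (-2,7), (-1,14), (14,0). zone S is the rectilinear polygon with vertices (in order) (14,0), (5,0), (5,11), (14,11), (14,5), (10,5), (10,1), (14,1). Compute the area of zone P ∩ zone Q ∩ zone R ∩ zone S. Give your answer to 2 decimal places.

6.32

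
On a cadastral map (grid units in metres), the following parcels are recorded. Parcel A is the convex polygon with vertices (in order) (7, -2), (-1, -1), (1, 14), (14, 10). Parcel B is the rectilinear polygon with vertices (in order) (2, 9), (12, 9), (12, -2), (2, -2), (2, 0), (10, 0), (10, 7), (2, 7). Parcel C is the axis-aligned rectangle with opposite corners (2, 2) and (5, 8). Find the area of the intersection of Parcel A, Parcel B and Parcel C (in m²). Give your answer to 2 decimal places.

3.00

The intersection is the polygon with vertices (2,7), (2,8), (5,8), (5,7).
By the shoelace formula its area is 3.00.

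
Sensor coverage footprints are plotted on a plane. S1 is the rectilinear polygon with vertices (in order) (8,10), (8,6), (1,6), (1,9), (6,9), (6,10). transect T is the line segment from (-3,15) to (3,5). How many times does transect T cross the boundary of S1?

2

The segment meets the boundary at (2.4,6), (1,8.333).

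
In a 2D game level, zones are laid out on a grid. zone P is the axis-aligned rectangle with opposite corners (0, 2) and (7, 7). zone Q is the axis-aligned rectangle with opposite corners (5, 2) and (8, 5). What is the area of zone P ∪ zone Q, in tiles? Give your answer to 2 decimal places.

By inclusion–exclusion:
Individual areas: |zone P| = 35, |zone Q| = 9.
|zone P∩zone Q|: x∈[5,7], y∈[2,5] → 2·3 = 6.
|zone P ∪ zone Q| = 44 − 6 = 38.00.

38.00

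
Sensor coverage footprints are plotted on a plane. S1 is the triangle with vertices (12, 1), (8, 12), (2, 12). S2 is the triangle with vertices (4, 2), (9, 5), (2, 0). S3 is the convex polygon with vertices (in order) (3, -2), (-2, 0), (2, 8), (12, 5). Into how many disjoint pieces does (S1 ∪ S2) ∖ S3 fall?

(S1 ∪ S2) ∖ S3 splits into 2 disjoint pieces (area 26.2653, area 1.9926).

2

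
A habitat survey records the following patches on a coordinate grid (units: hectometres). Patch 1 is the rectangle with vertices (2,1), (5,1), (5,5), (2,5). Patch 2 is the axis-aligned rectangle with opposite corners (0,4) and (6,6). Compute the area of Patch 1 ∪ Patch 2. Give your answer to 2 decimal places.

21.00

By inclusion–exclusion:
Individual areas: |Patch 1| = 12, |Patch 2| = 12.
|Patch 1∩Patch 2|: x∈[2,5], y∈[4,5] → 3·1 = 3.
|Patch 1 ∪ Patch 2| = 24 − 3 = 21.00.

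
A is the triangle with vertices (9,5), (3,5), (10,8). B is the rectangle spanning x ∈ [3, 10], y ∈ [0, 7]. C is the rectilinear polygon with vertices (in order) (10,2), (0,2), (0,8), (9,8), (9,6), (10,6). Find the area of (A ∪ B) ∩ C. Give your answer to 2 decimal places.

The region (A ∪ B) ∩ C is the polygon with vertices (10,2), (3,2), (3,5), (3,7), (7.667,7), (9,7.571), (9,6), (10,6).
By the shoelace formula its area is 34.38.

34.38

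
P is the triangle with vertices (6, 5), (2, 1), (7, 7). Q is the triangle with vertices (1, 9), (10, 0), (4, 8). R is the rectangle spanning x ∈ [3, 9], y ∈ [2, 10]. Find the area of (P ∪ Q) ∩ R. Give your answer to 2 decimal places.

8.61

|P ∪ Q| = 10.54.
|(P ∪ Q) ∩ R| = 8.61.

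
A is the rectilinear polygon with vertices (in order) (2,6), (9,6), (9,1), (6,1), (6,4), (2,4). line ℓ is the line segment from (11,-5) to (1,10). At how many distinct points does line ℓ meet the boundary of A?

4

The segment meets the boundary at (3.667,6), (5,4), (6,2.5), (7,1).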